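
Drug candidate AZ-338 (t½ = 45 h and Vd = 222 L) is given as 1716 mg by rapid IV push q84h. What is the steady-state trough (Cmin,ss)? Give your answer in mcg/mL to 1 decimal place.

Over one 84-h interval, 84/45 ≈ 1.8667 half-lives elapse, leaving f ≈ 0.2742 of each dose.
Each bolus raises the concentration by D/Vd = 1716/222 ≈ 7.730 mcg/mL.
Steady-state trough Cmin,ss = C₀·f/(1−f) ≈ 7.730 × 0.2742/0.7258 ≈ 2.920 mcg/mL.

2.9 mcg/mL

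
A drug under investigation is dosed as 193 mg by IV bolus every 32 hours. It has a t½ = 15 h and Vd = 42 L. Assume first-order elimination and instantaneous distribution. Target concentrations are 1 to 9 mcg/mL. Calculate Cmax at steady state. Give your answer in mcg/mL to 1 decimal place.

τ/t½ = 32/15 ≈ 2.1333, so fraction remaining f = (1/2)^(32/15) ≈ 0.2279.
Accumulation ratio R = 1/(1 − f) ≈ 1/0.7721 ≈ 1.2952.
Single-dose peak C₀ = D/Vd = 193/42 ≈ 4.595 mcg/mL.
Steady-state peak Cmax,ss = C₀·R ≈ 4.595 × 1.2952 ≈ 5.951 mcg/mL.
Peak 6.0 mcg/mL vs MTC 9 mcg/mL: below toxic threshold.

6.0 mcg/mL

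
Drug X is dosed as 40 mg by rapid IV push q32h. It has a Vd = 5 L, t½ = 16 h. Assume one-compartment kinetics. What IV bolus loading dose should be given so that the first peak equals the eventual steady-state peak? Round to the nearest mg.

53 mg

f = (1/2)^(32/16) ≈ 0.250000; accumulation ratio R = 1/(1−f) ≈ 1.33333.
Loading dose to hit Cmax,ss on first dose: D_load = D_maint·R ≈ 40 × 1.33333 ≈ 53.33 mg.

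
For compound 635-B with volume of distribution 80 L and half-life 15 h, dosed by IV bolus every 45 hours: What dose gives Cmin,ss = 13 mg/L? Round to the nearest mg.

τ/t½ = 45/15 ≈ 3, so f = (1/2)^(45/15) ≈ 0.125000.
Cmin,ss = (D/Vd)·f/(1−f), so D = Cmin,ss·Vd·(1−f)/f.
D = 13 × 80 × (1−f)/f ≈ 13 × 80 × 7.00000 ≈ 7280.00 mg.

7280 mg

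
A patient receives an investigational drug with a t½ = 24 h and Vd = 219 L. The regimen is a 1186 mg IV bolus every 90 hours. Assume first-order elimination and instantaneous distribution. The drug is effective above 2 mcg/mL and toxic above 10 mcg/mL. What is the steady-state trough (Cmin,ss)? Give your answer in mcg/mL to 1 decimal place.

0.4 mcg/mL

τ/t½ = 90/24 ≈ 3.75, so fraction remaining f = (1/2)^(90/24) ≈ 0.0743.
Each bolus raises the concentration by D/Vd = 1186/219 ≈ 5.416 mcg/mL.
Steady-state trough Cmin,ss = C₀·f/(1−f) ≈ 5.416 × 0.0743/0.9257 ≈ 0.435 mcg/mL.
Trough 0.4 mcg/mL vs MEC 2 mcg/mL: subtherapeutic.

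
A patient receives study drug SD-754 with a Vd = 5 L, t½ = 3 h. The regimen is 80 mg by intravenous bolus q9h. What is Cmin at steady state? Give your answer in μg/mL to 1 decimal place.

2.3 μg/mL

The dosing interval is 3 half-lives, so f = 2^(−3) = 0.125.
At steady state, R = 1/(1 − 0.125) = 8/7.
Single-dose peak C₀ = D/Vd = 80/5 = 16 μg/mL.
Steady-state peak Cmax,ss = C₀·R = 16 × 8/7 ≈ 18.286 μg/mL.
Steady-state trough Cmin,ss = Cmax,ss·f ≈ 18.286 × 0.125 ≈ 2.286 μg/mL.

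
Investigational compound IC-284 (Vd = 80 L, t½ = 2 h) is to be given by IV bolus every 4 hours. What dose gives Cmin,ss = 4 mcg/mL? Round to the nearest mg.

τ/t½ = 4/2 ≈ 2, so f = (1/2)^(4/2) ≈ 0.250000.
Cmin,ss = (D/Vd)·f/(1−f), so D = Cmin,ss·Vd·(1−f)/f.
D = 4 × 80 × (1−f)/f ≈ 4 × 80 × 3.00000 ≈ 960.00 mg.

960 mg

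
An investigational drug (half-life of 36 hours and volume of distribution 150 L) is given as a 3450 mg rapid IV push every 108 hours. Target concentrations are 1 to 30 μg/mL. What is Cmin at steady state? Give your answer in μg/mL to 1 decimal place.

3.3 μg/mL

The dosing interval is 3 half-lives, so f = 2^(−3) = 0.125.
At steady state, R = 1/(1 − 0.125) = 8/7.
Single-dose peak C₀ = D/Vd = 3450/150 = 23 μg/mL.
Steady-state peak Cmax,ss = C₀·R = 23 × 8/7 ≈ 26.286 μg/mL.
Steady-state trough Cmin,ss = Cmax,ss·f ≈ 26.286 × 0.125 ≈ 3.286 μg/mL.
Trough 3.3 μg/mL vs MEC 1 μg/mL: adequate.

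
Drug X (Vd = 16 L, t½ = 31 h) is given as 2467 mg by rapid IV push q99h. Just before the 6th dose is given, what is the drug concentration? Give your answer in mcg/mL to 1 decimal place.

f = (1/2)^(τ/t½) = (1/2)^(99/31) ≈ 0.1093.
C₀ = D/Vd = 2467/16 ≈ 154.188 mcg/mL.
Before the 6th dose, 5 doses have been given. Superposition: Cmin = C₀·(f + f² + … + f^5).
≈ 154.188 × (0.1093 + 0.0119 + 0.0013 + 0.0001 + 0.0000) ≈ 154.188 × 0.1226 ≈ 18.903 mcg/mL.

18.9 mcg/mL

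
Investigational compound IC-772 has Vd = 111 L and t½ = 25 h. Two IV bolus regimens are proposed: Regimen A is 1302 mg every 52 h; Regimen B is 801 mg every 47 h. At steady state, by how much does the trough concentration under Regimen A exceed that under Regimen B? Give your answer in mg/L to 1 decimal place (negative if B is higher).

0.9 mg/L

Regimen A: f = (1/2)^(52/25) ≈ 0.2365; Cmin,ss = (1302/111)·f/(1−f) ≈ 3.633 mg/L.
Regimen B: f = (1/2)^(47/25) ≈ 0.2717; Cmin,ss = (801/111)·f/(1−f) ≈ 2.692 mg/L.
Difference ≈ 3.633 − 2.692 ≈ 0.941 mg/L.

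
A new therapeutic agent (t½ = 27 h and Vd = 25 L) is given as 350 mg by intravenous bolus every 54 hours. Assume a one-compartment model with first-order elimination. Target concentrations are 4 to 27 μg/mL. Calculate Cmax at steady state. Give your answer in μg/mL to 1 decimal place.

τ = 54 h = 2 half-lives, so f = (1/2)^2 = 0.25.
At steady state, R = 1/(1 − 0.25) = 4/3.
Single-dose peak C₀ = D/Vd = 350/25 = 14 μg/mL.
Steady-state peak Cmax,ss = C₀·R = 14 × 4/3 ≈ 18.667 μg/mL.
Peak 18.7 μg/mL vs MTC 27 μg/mL: below toxic threshold.

18.7 μg/mL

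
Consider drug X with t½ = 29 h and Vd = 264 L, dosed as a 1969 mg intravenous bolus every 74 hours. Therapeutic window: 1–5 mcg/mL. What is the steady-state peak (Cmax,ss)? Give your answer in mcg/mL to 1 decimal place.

Over one 74-h interval, 74/29 ≈ 2.5517 half-lives elapse, leaving f ≈ 0.1706 of each dose.
Accumulation ratio R = 1/(1 − f) ≈ 1/0.8294 ≈ 1.2057.
Each bolus raises the concentration by D/Vd = 1969/264 ≈ 7.458 mcg/mL.
Steady-state peak Cmax,ss = C₀·R ≈ 7.458 × 1.2057 ≈ 8.992 mcg/mL.
Peak 9.0 mcg/mL vs MTC 5 mcg/mL: exceeds toxic threshold.

9.0 mcg/mL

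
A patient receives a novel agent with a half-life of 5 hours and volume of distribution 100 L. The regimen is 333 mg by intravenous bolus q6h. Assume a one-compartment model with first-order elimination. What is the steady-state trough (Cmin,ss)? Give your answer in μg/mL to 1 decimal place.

2.6 μg/mL

k = ln2/t½ = ln2/5 ≈ 0.138629 h⁻¹; fraction remaining f = e^(−kτ) = e^(−0.138629×6) ≈ 0.4353.
Accumulation ratio R = 1/(1 − f) ≈ 1/0.5647 ≈ 1.7709.
Single-dose peak C₀ = D/Vd = 333/100 ≈ 3.330 μg/mL.
Steady-state peak Cmax,ss = C₀·R ≈ 3.330 × 1.7709 ≈ 5.897 μg/mL.
Steady-state trough Cmin,ss = Cmax,ss·f ≈ 5.897 × 0.4353 ≈ 2.567 μg/mL.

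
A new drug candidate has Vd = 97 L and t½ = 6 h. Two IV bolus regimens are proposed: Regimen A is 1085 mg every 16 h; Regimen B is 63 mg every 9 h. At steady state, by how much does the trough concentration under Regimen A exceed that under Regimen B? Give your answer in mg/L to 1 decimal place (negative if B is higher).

1.7 mg/L

Regimen A: f = (1/2)^(16/6) ≈ 0.1575; Cmin,ss = (1085/97)·f/(1−f) ≈ 2.091 mg/L.
Regimen B: f = (1/2)^(9/6) ≈ 0.3536; Cmin,ss = (63/97)·f/(1−f) ≈ 0.355 mg/L.
Difference ≈ 2.091 − 0.355 ≈ 1.736 mg/L.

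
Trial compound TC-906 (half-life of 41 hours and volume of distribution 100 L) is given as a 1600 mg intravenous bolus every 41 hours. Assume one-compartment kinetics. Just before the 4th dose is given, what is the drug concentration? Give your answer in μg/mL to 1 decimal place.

14.0 μg/mL

f = (1/2)^(τ/t½) = (1/2)^(41/41) ≈ 0.5000.
C₀ = D/Vd = 1600/100 ≈ 16.000 μg/mL.
Before the 4th dose, 3 doses have been given. Superposition: Cmin = C₀·(f + f² + … + f^3).
≈ 16.000 × (0.5000 + 0.2500 + 0.1250) ≈ 16.000 × 0.8750 ≈ 14.000 μg/mL.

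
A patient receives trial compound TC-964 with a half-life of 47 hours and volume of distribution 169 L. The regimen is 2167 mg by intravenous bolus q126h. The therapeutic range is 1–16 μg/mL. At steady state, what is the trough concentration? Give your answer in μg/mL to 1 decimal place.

k = ln2/t½ = ln2/47 ≈ 0.014748 h⁻¹; fraction remaining f = e^(−kτ) = e^(−0.014748×126) ≈ 0.1559.
Accumulation ratio R = 1/(1 − f) ≈ 1/0.8441 ≈ 1.1847.
Single-dose peak C₀ = D/Vd = 2167/169 ≈ 12.822 μg/mL.
Steady-state peak Cmax,ss = C₀·R ≈ 12.822 × 1.1847 ≈ 15.190 μg/mL.
Steady-state trough Cmin,ss = Cmax,ss·f ≈ 15.190 × 0.1559 ≈ 2.368 μg/mL.
Trough 2.4 μg/mL vs MEC 1 μg/mL: adequate.

2.4 μg/mL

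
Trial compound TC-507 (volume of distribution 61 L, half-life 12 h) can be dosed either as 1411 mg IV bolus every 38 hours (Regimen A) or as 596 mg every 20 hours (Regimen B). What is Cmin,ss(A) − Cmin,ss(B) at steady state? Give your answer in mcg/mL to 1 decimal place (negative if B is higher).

-1.6 mcg/mL

Regimen A: f = (1/2)^(38/12) ≈ 0.1114; Cmin,ss = (1411/61)·f/(1−f) ≈ 2.900 mcg/mL.
Regimen B: f = (1/2)^(20/12) ≈ 0.3150; Cmin,ss = (596/61)·f/(1−f) ≈ 4.493 mcg/mL.
Difference ≈ 2.900 − 4.493 ≈ -1.593 mcg/mL.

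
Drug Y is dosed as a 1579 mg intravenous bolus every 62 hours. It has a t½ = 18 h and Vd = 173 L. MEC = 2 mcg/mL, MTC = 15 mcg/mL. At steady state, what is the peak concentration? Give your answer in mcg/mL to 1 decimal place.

10.1 mcg/mL

Over one 62-h interval, 62/18 ≈ 3.4444 half-lives elapse, leaving f ≈ 0.0919 of each dose.
Accumulation ratio R = 1/(1 − f) ≈ 1/0.9081 ≈ 1.1012.
Each bolus raises the concentration by D/Vd = 1579/173 ≈ 9.127 mcg/mL.
Cmax,ss = C₀/(1 − f) ≈ 9.127/0.9081 ≈ 10.051 mcg/mL.
Peak 10.1 mcg/mL vs MTC 15 mcg/mL: below toxic threshold.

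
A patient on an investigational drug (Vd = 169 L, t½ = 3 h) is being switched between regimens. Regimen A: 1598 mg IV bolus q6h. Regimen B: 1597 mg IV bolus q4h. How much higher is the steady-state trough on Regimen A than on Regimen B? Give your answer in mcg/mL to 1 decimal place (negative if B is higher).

Regimen A: f = (1/2)^(6/3) ≈ 0.2500; Cmin,ss = (1598/169)·f/(1−f) ≈ 3.152 mcg/mL.
Regimen B: f = (1/2)^(4/3) ≈ 0.3969; Cmin,ss = (1597/169)·f/(1−f) ≈ 6.219 mcg/mL.
Difference ≈ 3.152 − 6.219 ≈ -3.067 mcg/mL.

-3.1 mcg/mL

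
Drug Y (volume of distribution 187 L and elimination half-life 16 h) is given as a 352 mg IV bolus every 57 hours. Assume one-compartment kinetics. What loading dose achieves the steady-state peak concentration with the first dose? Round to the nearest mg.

385 mg

f = (1/2)^(57/16) ≈ 0.084641; accumulation ratio R = 1/(1−f) ≈ 1.09247.
Loading dose to hit Cmax,ss on first dose: D_load = D_maint·R ≈ 352 × 1.09247 ≈ 384.55 mg.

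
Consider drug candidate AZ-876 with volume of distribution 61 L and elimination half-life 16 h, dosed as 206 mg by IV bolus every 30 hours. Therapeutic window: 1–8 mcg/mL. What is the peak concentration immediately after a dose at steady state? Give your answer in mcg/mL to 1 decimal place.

4.6 mcg/mL

Over one 30-h interval, 30/16 ≈ 1.875 half-lives elapse, leaving f ≈ 0.2726 of each dose.
At steady state, accumulation factor R = 1/(1 − e^(−kτ)) ≈ 1.3748.
Each bolus raises the concentration by D/Vd = 206/61 ≈ 3.377 mcg/mL.
Steady-state peak Cmax,ss = C₀·R ≈ 3.377 × 1.3748 ≈ 4.643 mcg/mL.
Peak 4.6 mcg/mL vs MTC 8 mcg/mL: below toxic threshold.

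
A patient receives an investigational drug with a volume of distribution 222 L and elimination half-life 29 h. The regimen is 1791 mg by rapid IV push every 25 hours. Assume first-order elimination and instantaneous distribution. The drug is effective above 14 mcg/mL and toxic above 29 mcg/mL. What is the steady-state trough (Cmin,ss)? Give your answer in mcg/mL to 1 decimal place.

k = ln2/t½ = ln2/29 ≈ 0.023902 h⁻¹; fraction remaining f = e^(−kτ) = e^(−0.023902×25) ≈ 0.5502.
Single-dose peak C₀ = D/Vd = 1791/222 ≈ 8.068 mcg/mL.
Steady-state trough Cmin,ss = C₀·f/(1−f) ≈ 8.068 × 0.5502/0.4498 ≈ 9.869 mcg/mL.
Trough 9.9 mcg/mL vs MEC 14 mcg/mL: subtherapeutic.

9.9 mcg/mL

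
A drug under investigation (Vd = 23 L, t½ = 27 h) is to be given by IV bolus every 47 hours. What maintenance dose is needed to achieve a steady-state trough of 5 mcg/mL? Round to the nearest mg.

269 mg

τ/t½ = 47/27 ≈ 1.7407, so f = (1/2)^(47/27) ≈ 0.299216.
Cmin,ss = (D/Vd)·f/(1−f), so D = Cmin,ss·Vd·(1−f)/f.
D = 5 × 23 × (1−f)/f ≈ 5 × 23 × 2.34207 ≈ 269.34 mg.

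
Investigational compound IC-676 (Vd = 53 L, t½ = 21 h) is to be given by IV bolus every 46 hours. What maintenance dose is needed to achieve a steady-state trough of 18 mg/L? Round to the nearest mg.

3401 mg

τ/t½ = 46/21 ≈ 2.1905, so f = (1/2)^(46/21) ≈ 0.219079.
Cmin,ss = (D/Vd)·f/(1−f), so D = Cmin,ss·Vd·(1−f)/f.
D = 18 × 53 × (1−f)/f ≈ 18 × 53 × 3.56456 ≈ 3400.59 mg.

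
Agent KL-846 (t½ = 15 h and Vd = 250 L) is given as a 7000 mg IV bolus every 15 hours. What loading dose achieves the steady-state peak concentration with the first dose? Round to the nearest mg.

14000 mg

f = (1/2)^(15/15) ≈ 0.500000; accumulation ratio R = 1/(1−f) ≈ 2.00000.
Loading dose to hit Cmax,ss on first dose: D_load = D_maint·R ≈ 7000 × 2.00000 ≈ 14000.00 mg.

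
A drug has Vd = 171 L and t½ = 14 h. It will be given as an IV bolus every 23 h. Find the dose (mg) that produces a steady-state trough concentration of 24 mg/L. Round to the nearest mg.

τ/t½ = 23/14 ≈ 1.6429, so f = (1/2)^(23/14) ≈ 0.320222.
Cmin,ss = (D/Vd)·f/(1−f), so D = Cmin,ss·Vd·(1−f)/f.
D = 24 × 171 × (1−f)/f ≈ 24 × 171 × 2.12283 ≈ 8712.09 mg.

8712 mg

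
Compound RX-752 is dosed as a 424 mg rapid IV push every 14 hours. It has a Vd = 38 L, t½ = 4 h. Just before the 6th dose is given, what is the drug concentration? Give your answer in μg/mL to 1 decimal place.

f = (1/2)^(τ/t½) = (1/2)^(14/4) ≈ 0.0884.
C₀ = D/Vd = 424/38 ≈ 11.158 μg/mL.
Before the 6th dose, 5 doses have been given. Superposition: Cmin = C₀·(f + f² + … + f^5).
≈ 11.158 × (0.0884 + 0.0078 + 0.0007 + 0.0001 + 0.0000) ≈ 11.158 × 0.0970 ≈ 1.082 μg/mL.

1.1 μg/mL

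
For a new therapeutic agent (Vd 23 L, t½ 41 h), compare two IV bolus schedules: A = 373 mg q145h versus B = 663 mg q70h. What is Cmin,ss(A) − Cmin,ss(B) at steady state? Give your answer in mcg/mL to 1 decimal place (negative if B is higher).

-11.2 mcg/mL

Regimen A: f = (1/2)^(145/41) ≈ 0.0862; Cmin,ss = (373/23)·f/(1−f) ≈ 1.530 mcg/mL.
Regimen B: f = (1/2)^(70/41) ≈ 0.3062; Cmin,ss = (663/23)·f/(1−f) ≈ 12.722 mcg/mL.
Difference ≈ 1.530 − 12.722 ≈ -11.192 mcg/mL.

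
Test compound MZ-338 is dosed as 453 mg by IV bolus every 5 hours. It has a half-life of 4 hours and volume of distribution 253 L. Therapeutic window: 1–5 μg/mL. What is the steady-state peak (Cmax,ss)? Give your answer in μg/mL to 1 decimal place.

3.1 μg/mL

k = ln2/t½ = ln2/4 ≈ 0.173287 h⁻¹; fraction remaining f = e^(−kτ) = e^(−0.173287×5) ≈ 0.4204.
Accumulation ratio R = 1/(1 − f) ≈ 1/0.5796 ≈ 1.7253.
Each bolus raises the concentration by D/Vd = 453/253 ≈ 1.791 μg/mL.
Cmax,ss = C₀/(1 − f) ≈ 1.791/0.5796 ≈ 3.090 μg/mL.
Peak 3.1 μg/mL vs MTC 5 μg/mL: below toxic threshold.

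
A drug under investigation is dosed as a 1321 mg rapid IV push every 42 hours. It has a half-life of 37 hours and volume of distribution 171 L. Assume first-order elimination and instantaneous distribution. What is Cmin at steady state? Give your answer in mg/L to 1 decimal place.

6.5 mg/L

k = ln2/t½ = ln2/37 ≈ 0.018734 h⁻¹; fraction remaining f = e^(−kτ) = e^(−0.018734×42) ≈ 0.4553.
Single-dose peak C₀ = D/Vd = 1321/171 ≈ 7.725 mg/L.
Steady-state trough Cmin,ss = C₀·f/(1−f) ≈ 7.725 × 0.4553/0.5447 ≈ 6.457 mg/L.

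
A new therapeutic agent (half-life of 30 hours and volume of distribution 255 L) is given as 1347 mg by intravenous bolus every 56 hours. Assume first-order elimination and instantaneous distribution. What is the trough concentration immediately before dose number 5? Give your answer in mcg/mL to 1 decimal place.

f = (1/2)^(τ/t½) = (1/2)^(56/30) ≈ 0.2742.
C₀ = D/Vd = 1347/255 ≈ 5.282 mcg/mL.
Before the 5th dose, 4 doses have been given. Superposition: Cmin = C₀·(f + f² + … + f^4).
≈ 5.282 × (0.2742 + 0.0752 + 0.0206 + 0.0057) ≈ 5.282 × 0.3757 ≈ 1.984 mcg/mL.

2.0 mcg/mL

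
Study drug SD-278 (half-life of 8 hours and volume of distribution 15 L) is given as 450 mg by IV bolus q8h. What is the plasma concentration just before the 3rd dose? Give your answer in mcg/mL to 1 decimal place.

22.5 mcg/mL

f = (1/2)^(τ/t½) = (1/2)^(8/8) ≈ 0.5000.
C₀ = D/Vd = 450/15 ≈ 30.000 mcg/mL.
Before the 3rd dose, 2 doses have been given. Superposition: Cmin = C₀·(f + f²).
≈ 30.000 × (0.5000 + 0.2500) ≈ 30.000 × 0.7500 ≈ 22.500 mcg/mL.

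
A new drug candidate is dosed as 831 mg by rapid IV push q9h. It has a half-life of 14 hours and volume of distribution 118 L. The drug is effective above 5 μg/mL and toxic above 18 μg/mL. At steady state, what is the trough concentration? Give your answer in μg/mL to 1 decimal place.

Over one 9-h interval, 9/14 ≈ 0.64286 half-lives elapse, leaving f ≈ 0.6404 of each dose.
At steady state, accumulation factor R = 1/(1 − e^(−kτ)) ≈ 2.7809.
Single-dose peak C₀ = D/Vd = 831/118 ≈ 7.042 μg/mL.
Steady-state peak Cmax,ss = C₀·R ≈ 7.042 × 2.7809 ≈ 19.583 μg/mL.
Steady-state trough Cmin,ss = Cmax,ss·f ≈ 19.583 × 0.6404 ≈ 12.541 μg/mL.
Trough 12.5 μg/mL vs MEC 5 μg/mL: adequate.

12.5 μg/mL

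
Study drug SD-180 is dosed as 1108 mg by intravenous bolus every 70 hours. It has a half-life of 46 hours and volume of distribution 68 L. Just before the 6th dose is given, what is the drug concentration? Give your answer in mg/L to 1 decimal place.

f = (1/2)^(τ/t½) = (1/2)^(70/46) ≈ 0.3483.
C₀ = D/Vd = 1108/68 ≈ 16.294 mg/L.
Before the 6th dose, 5 doses have been given. Superposition: Cmin = C₀·(f + f² + … + f^5).
≈ 16.294 × (0.3483 + 0.1213 + 0.0423 + 0.0147 + 0.0051) ≈ 16.294 × 0.5317 ≈ 8.664 mg/L.

8.7 mg/L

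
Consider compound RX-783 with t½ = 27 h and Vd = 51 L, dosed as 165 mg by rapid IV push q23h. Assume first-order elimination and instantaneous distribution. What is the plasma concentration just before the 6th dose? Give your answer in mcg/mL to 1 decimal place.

f = (1/2)^(τ/t½) = (1/2)^(23/27) ≈ 0.5541.
C₀ = D/Vd = 165/51 ≈ 3.235 mcg/mL.
Before the 6th dose, 5 doses have been given. Superposition: Cmin = C₀·(f + f² + … + f^5).
≈ 3.235 × (0.5541 + 0.3070 + 0.1701 + 0.0943 + 0.0522) ≈ 3.235 × 1.1777 ≈ 3.810 mcg/mL.

3.8 mcg/mL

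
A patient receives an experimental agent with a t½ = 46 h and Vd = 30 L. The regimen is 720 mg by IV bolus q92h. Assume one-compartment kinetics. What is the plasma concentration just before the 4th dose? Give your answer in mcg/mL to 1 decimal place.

7.9 mcg/mL

f = (1/2)^(τ/t½) = (1/2)^(92/46) ≈ 0.2500.
C₀ = D/Vd = 720/30 ≈ 24.000 mcg/mL.
Before the 4th dose, 3 doses have been given. Superposition: Cmin = C₀·(f + f² + … + f^3).
≈ 24.000 × (0.2500 + 0.0625 + 0.0156) ≈ 24.000 × 0.3281 ≈ 7.874 mcg/mL.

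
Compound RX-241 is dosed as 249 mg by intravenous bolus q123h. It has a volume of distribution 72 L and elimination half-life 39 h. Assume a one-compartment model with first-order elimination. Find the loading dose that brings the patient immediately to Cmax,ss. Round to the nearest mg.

281 mg

f = (1/2)^(123/39) ≈ 0.112356; accumulation ratio R = 1/(1−f) ≈ 1.12658.
Loading dose to hit Cmax,ss on first dose: D_load = D_maint·R ≈ 249 × 1.12658 ≈ 280.52 mg.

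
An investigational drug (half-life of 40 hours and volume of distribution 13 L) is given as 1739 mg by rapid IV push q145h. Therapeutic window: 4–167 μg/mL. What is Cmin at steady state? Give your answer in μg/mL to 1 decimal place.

11.8 μg/mL

Over one 145-h interval, 145/40 ≈ 3.625 half-lives elapse, leaving f ≈ 0.0811 of each dose.
Single-dose peak C₀ = D/Vd = 1739/13 ≈ 133.769 μg/mL.
Steady-state trough Cmin,ss = C₀·f/(1−f) ≈ 133.769 × 0.0811/0.9189 ≈ 11.806 μg/mL.
Trough 11.8 μg/mL vs MEC 4 μg/mL: adequate.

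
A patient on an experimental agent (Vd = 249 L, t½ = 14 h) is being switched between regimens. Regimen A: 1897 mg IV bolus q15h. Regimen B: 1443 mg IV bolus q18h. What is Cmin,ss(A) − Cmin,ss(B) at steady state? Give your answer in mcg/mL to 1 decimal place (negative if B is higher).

Regimen A: f = (1/2)^(15/14) ≈ 0.4758; Cmin,ss = (1897/249)·f/(1−f) ≈ 6.915 mcg/mL.
Regimen B: f = (1/2)^(18/14) ≈ 0.4102; Cmin,ss = (1443/249)·f/(1−f) ≈ 4.030 mcg/mL.
Difference ≈ 6.915 − 4.030 ≈ 2.885 mcg/mL.

2.9 mcg/mL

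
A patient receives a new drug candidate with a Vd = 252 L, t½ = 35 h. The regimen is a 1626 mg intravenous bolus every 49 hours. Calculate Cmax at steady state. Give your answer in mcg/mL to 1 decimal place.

τ/t½ = 49/35 ≈ 1.4, so fraction remaining f = (1/2)^(49/35) ≈ 0.3789.
At steady state, accumulation factor R = 1/(1 − e^(−kτ)) ≈ 1.6100.
Single-dose peak C₀ = D/Vd = 1626/252 ≈ 6.452 mcg/mL.
Steady-state peak Cmax,ss = C₀·R ≈ 6.452 × 1.6100 ≈ 10.388 mcg/mL.

10.4 mcg/mL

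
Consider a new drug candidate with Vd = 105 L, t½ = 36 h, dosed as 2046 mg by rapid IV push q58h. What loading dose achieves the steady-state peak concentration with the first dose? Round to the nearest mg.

f = (1/2)^(58/36) ≈ 0.327346; accumulation ratio R = 1/(1−f) ≈ 1.48665.
Loading dose to hit Cmax,ss on first dose: D_load = D_maint·R ≈ 2046 × 1.48665 ≈ 3041.69 mg.

3042 mg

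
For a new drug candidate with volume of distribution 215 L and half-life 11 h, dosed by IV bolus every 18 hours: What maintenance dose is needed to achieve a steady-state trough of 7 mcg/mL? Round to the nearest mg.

3174 mg

τ/t½ = 18/11 ≈ 1.6364, so f = (1/2)^(18/11) ≈ 0.321666.
Cmin,ss = (D/Vd)·f/(1−f), so D = Cmin,ss·Vd·(1−f)/f.
D = 7 × 215 × (1−f)/f ≈ 7 × 215 × 2.10881 ≈ 3173.76 mg.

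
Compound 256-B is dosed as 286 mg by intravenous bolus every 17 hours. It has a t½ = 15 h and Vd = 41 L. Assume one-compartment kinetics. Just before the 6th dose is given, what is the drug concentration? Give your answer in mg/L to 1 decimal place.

5.7 mg/L

f = (1/2)^(τ/t½) = (1/2)^(17/15) ≈ 0.4559.
C₀ = D/Vd = 286/41 ≈ 6.976 mg/L.
Before the 6th dose, 5 doses have been given. Superposition: Cmin = C₀·(f + f² + … + f^5).
≈ 6.976 × (0.4559 + 0.2078 + 0.0948 + 0.0432 + 0.0197) ≈ 6.976 × 0.8214 ≈ 5.730 mg/L.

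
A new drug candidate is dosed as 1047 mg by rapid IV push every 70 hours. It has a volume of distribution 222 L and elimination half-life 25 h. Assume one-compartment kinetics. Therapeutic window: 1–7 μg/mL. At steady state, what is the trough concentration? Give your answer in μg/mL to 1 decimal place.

k = ln2/t½ = ln2/25 ≈ 0.027726 h⁻¹; fraction remaining f = e^(−kτ) = e^(−0.027726×70) ≈ 0.1436.
Each bolus raises the concentration by D/Vd = 1047/222 ≈ 4.716 μg/mL.
Steady-state trough Cmin,ss = C₀·f/(1−f) ≈ 4.716 × 0.1436/0.8564 ≈ 0.791 μg/mL.
Trough 0.8 μg/mL vs MEC 1 μg/mL: subtherapeutic.

0.8 μg/mL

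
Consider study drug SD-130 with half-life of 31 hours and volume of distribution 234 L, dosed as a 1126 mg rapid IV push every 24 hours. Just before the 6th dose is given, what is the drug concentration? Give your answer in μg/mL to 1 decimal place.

f = (1/2)^(τ/t½) = (1/2)^(24/31) ≈ 0.5847.
C₀ = D/Vd = 1126/234 ≈ 4.812 μg/mL.
Before the 6th dose, 5 doses have been given. Superposition: Cmin = C₀·(f + f² + … + f^5).
≈ 4.812 × (0.5847 + 0.3419 + 0.1999 + 0.1169 + 0.0683) ≈ 4.812 × 1.3117 ≈ 6.312 μg/mL.

6.3 μg/mL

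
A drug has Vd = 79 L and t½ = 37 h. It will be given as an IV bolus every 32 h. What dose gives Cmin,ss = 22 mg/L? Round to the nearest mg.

τ/t½ = 32/37 ≈ 0.86486, so f = (1/2)^(32/37) ≈ 0.549098.
Cmin,ss = (D/Vd)·f/(1−f), so D = Cmin,ss·Vd·(1−f)/f.
D = 22 × 79 × (1−f)/f ≈ 22 × 79 × 0.82117 ≈ 1427.19 mg.

1427 mg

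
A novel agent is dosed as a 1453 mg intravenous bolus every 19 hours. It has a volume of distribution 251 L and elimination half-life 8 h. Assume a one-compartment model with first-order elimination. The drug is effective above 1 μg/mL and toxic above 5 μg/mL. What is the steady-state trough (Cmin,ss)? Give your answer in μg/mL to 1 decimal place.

1.4 μg/mL

τ/t½ = 19/8 ≈ 2.375, so fraction remaining f = (1/2)^(19/8) ≈ 0.1928.
Single-dose peak C₀ = D/Vd = 1453/251 ≈ 5.789 μg/mL.
Steady-state trough Cmin,ss = C₀·f/(1−f) ≈ 5.789 × 0.1928/0.8072 ≈ 1.383 μg/mL.
Trough 1.4 μg/mL vs MEC 1 μg/mL: adequate.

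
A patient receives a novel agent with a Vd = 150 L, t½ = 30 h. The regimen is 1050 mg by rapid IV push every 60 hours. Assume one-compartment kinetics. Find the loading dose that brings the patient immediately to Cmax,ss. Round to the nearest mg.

f = (1/2)^(60/30) ≈ 0.250000; accumulation ratio R = 1/(1−f) ≈ 1.33333.
Loading dose to hit Cmax,ss on first dose: D_load = D_maint·R ≈ 1050 × 1.33333 ≈ 1400.00 mg.

1400 mg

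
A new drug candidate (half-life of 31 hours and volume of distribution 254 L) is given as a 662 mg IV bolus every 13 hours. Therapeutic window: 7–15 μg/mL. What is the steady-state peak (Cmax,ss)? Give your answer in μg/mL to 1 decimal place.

10.3 μg/mL

Over one 13-h interval, 13/31 ≈ 0.41935 half-lives elapse, leaving f ≈ 0.7478 of each dose.
Accumulation ratio R = 1/(1 − f) ≈ 1/0.2522 ≈ 3.9651.
Single-dose peak C₀ = D/Vd = 662/254 ≈ 2.606 μg/mL.
Cmax,ss = C₀/(1 − f) ≈ 2.606/0.2522 ≈ 10.333 μg/mL.
Peak 10.3 μg/mL vs MTC 15 μg/mL: below toxic threshold.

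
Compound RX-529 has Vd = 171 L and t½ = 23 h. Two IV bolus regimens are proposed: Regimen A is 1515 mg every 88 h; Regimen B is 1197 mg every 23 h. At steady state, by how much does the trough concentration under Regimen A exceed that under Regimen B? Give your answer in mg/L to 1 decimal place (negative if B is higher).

Regimen A: f = (1/2)^(88/23) ≈ 0.0705; Cmin,ss = (1515/171)·f/(1−f) ≈ 0.672 mg/L.
Regimen B: f = (1/2)^(23/23) ≈ 0.5000; Cmin,ss = (1197/171)·f/(1−f) ≈ 7.000 mg/L.
Difference ≈ 0.672 − 7.000 ≈ -6.328 mg/L.

-6.3 mg/L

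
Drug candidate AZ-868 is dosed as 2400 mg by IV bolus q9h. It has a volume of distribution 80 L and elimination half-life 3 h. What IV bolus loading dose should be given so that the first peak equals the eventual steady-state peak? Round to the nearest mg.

f = (1/2)^(9/3) ≈ 0.125000; accumulation ratio R = 1/(1−f) ≈ 1.14286.
Loading dose to hit Cmax,ss on first dose: D_load = D_maint·R ≈ 2400 × 1.14286 ≈ 2742.86 mg.

2743 mg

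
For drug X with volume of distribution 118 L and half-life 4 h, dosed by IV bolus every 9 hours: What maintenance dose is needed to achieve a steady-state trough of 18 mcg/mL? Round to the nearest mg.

τ/t½ = 9/4 ≈ 2.25, so f = (1/2)^(9/4) ≈ 0.210224.
Cmin,ss = (D/Vd)·f/(1−f), so D = Cmin,ss·Vd·(1−f)/f.
D = 18 × 118 × (1−f)/f ≈ 18 × 118 × 3.75683 ≈ 7979.51 mg.

7980 mg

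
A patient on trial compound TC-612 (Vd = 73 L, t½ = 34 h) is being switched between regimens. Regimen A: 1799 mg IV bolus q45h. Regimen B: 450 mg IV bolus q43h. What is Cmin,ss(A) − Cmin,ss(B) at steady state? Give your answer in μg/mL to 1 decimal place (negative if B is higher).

12.0 μg/mL

Regimen A: f = (1/2)^(45/34) ≈ 0.3996; Cmin,ss = (1799/73)·f/(1−f) ≈ 16.402 μg/mL.
Regimen B: f = (1/2)^(43/34) ≈ 0.4162; Cmin,ss = (450/73)·f/(1−f) ≈ 4.395 μg/mL.
Difference ≈ 16.402 − 4.395 ≈ 12.007 μg/mL.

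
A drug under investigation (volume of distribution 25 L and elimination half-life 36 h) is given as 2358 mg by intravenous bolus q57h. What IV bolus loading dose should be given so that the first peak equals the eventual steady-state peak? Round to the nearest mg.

f = (1/2)^(57/36) ≈ 0.333710; accumulation ratio R = 1/(1−f) ≈ 1.50085.
Loading dose to hit Cmax,ss on first dose: D_load = D_maint·R ≈ 2358 × 1.50085 ≈ 3539.00 mg.

3539 mg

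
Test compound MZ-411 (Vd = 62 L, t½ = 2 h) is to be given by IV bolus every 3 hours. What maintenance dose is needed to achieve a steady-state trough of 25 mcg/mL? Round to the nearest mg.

2834 mg

τ/t½ = 3/2 ≈ 1.5, so f = (1/2)^(3/2) ≈ 0.353553.
Cmin,ss = (D/Vd)·f/(1−f), so D = Cmin,ss·Vd·(1−f)/f.
D = 25 × 62 × (1−f)/f ≈ 25 × 62 × 1.82843 ≈ 2834.07 mg.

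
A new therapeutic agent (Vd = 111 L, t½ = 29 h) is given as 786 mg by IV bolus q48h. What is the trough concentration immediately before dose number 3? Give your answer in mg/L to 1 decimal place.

f = (1/2)^(τ/t½) = (1/2)^(48/29) ≈ 0.3175.
C₀ = D/Vd = 786/111 ≈ 7.081 mg/L.
Before the 3rd dose, 2 doses have been given. Superposition: Cmin = C₀·(f + f²).
≈ 7.081 × (0.3175 + 0.1008) ≈ 7.081 × 0.4183 ≈ 2.962 mg/L.

3.0 mg/L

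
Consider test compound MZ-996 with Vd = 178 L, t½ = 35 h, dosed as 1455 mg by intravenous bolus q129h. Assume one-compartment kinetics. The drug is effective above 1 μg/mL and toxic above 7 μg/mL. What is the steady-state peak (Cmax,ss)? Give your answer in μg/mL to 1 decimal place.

8.9 μg/mL

τ/t½ = 129/35 ≈ 3.6857, so fraction remaining f = (1/2)^(129/35) ≈ 0.0777.
At steady state, accumulation factor R = 1/(1 − e^(−kτ)) ≈ 1.0842.
Each bolus raises the concentration by D/Vd = 1455/178 ≈ 8.174 μg/mL.
Steady-state peak Cmax,ss = C₀·R ≈ 8.174 × 1.0842 ≈ 8.862 μg/mL.
Peak 8.9 μg/mL vs MTC 7 μg/mL: exceeds toxic threshold.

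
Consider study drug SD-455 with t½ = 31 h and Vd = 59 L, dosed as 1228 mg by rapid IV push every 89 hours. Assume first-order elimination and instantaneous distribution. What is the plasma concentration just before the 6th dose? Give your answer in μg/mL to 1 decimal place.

f = (1/2)^(τ/t½) = (1/2)^(89/31) ≈ 0.1367.
C₀ = D/Vd = 1228/59 ≈ 20.814 μg/mL.
Before the 6th dose, 5 doses have been given. Superposition: Cmin = C₀·(f + f² + … + f^5).
≈ 20.814 × (0.1367 + 0.0187 + 0.0026 + 0.0003 + 0.0000) ≈ 20.814 × 0.1583 ≈ 3.295 μg/mL.

3.3 μg/mL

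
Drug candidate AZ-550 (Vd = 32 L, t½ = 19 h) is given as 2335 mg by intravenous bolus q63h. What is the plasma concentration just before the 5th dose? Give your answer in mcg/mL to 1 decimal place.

8.1 mcg/mL

f = (1/2)^(τ/t½) = (1/2)^(63/19) ≈ 0.1004.
C₀ = D/Vd = 2335/32 ≈ 72.969 mcg/mL.
Before the 5th dose, 4 doses have been given. Superposition: Cmin = C₀·(f + f² + … + f^4).
≈ 72.969 × (0.1004 + 0.0101 + 0.0010 + 0.0001) ≈ 72.969 × 0.1116 ≈ 8.143 mcg/mL.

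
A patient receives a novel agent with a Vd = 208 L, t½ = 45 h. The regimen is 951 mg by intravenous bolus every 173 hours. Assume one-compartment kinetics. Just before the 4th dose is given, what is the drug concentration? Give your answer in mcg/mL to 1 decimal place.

f = (1/2)^(τ/t½) = (1/2)^(173/45) ≈ 0.0696.
C₀ = D/Vd = 951/208 ≈ 4.572 mcg/mL.
Before the 4th dose, 3 doses have been given. Superposition: Cmin = C₀·(f + f² + … + f^3).
≈ 4.572 × (0.0696 + 0.0048 + 0.0003) ≈ 4.572 × 0.0747 ≈ 0.342 mcg/mL.

0.3 mcg/mL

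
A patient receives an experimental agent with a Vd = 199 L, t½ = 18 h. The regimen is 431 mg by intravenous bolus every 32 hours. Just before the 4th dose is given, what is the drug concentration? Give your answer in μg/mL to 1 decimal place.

0.9 μg/mL

f = (1/2)^(τ/t½) = (1/2)^(32/18) ≈ 0.2916.
C₀ = D/Vd = 431/199 ≈ 2.166 μg/mL.
Before the 4th dose, 3 doses have been given. Superposition: Cmin = C₀·(f + f² + … + f^3).
≈ 2.166 × (0.2916 + 0.0850 + 0.0248) ≈ 2.166 × 0.4014 ≈ 0.869 μg/mL.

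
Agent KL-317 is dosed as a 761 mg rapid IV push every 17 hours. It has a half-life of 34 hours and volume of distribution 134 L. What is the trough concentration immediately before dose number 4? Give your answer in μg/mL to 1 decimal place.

8.9 μg/mL

f = (1/2)^(τ/t½) = (1/2)^(17/34) ≈ 0.7071.
C₀ = D/Vd = 761/134 ≈ 5.679 μg/mL.
Before the 4th dose, 3 doses have been given. Superposition: Cmin = C₀·(f + f² + … + f^3).
≈ 5.679 × (0.7071 + 0.5000 + 0.3535) ≈ 5.679 × 1.5606 ≈ 8.863 μg/mL.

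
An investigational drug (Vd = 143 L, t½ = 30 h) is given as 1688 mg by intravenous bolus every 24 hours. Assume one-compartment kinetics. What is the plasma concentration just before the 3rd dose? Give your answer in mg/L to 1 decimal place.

10.7 mg/L

f = (1/2)^(τ/t½) = (1/2)^(24/30) ≈ 0.5743.
C₀ = D/Vd = 1688/143 ≈ 11.804 mg/L.
Before the 3rd dose, 2 doses have been given. Superposition: Cmin = C₀·(f + f²).
≈ 11.804 × (0.5743 + 0.3298) ≈ 11.804 × 0.9041 ≈ 10.672 mg/L.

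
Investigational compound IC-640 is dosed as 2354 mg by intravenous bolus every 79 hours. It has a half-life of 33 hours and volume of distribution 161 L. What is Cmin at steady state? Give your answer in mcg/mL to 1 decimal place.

3.4 mcg/mL

Over one 79-h interval, 79/33 ≈ 2.3939 half-lives elapse, leaving f ≈ 0.1903 of each dose.
At steady state, accumulation factor R = 1/(1 − e^(−kτ)) ≈ 1.2350.
Single-dose peak C₀ = D/Vd = 2354/161 ≈ 14.621 mcg/mL.
Steady-state peak Cmax,ss = C₀·R ≈ 14.621 × 1.2350 ≈ 18.057 mcg/mL.
One interval later, Cmin,ss = Cmax,ss·e^(−kτ) ≈ 18.057 × 0.1903 ≈ 3.436 mcg/mL.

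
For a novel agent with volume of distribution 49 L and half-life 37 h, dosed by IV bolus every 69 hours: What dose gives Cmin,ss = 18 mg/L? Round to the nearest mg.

τ/t½ = 69/37 ≈ 1.8649, so f = (1/2)^(69/37) ≈ 0.274549.
Cmin,ss = (D/Vd)·f/(1−f), so D = Cmin,ss·Vd·(1−f)/f.
D = 18 × 49 × (1−f)/f ≈ 18 × 49 × 2.64234 ≈ 2330.54 mg.

2331 mg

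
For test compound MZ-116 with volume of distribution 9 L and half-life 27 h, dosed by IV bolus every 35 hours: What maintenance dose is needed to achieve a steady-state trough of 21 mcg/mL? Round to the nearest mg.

275 mg

τ/t½ = 35/27 ≈ 1.2963, so f = (1/2)^(35/27) ≈ 0.407170.
Cmin,ss = (D/Vd)·f/(1−f), so D = Cmin,ss·Vd·(1−f)/f.
D = 21 × 9 × (1−f)/f ≈ 21 × 9 × 1.45598 ≈ 275.18 mg.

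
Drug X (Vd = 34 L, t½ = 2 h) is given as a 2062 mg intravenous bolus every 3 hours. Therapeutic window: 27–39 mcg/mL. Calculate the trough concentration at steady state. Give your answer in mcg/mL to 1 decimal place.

τ/t½ = 3/2 ≈ 1.5, so fraction remaining f = (1/2)^(3/2) ≈ 0.3536.
At steady state, accumulation factor R = 1/(1 − e^(−kτ)) ≈ 1.5470.
Single-dose peak C₀ = D/Vd = 2062/34 ≈ 60.647 mcg/mL.
Steady-state peak Cmax,ss = C₀·R ≈ 60.647 × 1.5470 ≈ 93.821 mcg/mL.
One interval later, Cmin,ss = Cmax,ss·e^(−kτ) ≈ 93.821 × 0.3536 ≈ 33.175 mcg/mL.
Trough 33.2 mcg/mL vs MEC 27 mcg/mL: adequate.

33.2 mcg/mL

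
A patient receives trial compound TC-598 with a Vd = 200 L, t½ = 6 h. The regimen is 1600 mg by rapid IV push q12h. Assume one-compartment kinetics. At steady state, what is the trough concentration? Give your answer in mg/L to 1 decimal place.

τ = 12 h = 2 half-lives, so f = (1/2)^2 = 0.25.
Accumulation ratio R = 1/(1 − f) = 1/0.75 = 4/3.
Single-dose peak C₀ = D/Vd = 1600/200 = 8 mg/L.
Steady-state peak Cmax,ss = C₀·R = 8 × 4/3 ≈ 10.667 mg/L.
Steady-state trough Cmin,ss = Cmax,ss·f ≈ 10.667 × 0.25 ≈ 2.667 mg/L.

2.7 mg/L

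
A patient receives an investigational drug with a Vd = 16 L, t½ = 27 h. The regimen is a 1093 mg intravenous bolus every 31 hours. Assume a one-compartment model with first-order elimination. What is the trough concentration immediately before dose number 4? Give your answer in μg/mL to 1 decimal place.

f = (1/2)^(τ/t½) = (1/2)^(31/27) ≈ 0.4512.
C₀ = D/Vd = 1093/16 ≈ 68.312 μg/mL.
Before the 4th dose, 3 doses have been given. Superposition: Cmin = C₀·(f + f² + … + f^3).
≈ 68.312 × (0.4512 + 0.2036 + 0.0919) ≈ 68.312 × 0.7467 ≈ 51.009 μg/mL.

51.0 μg/mL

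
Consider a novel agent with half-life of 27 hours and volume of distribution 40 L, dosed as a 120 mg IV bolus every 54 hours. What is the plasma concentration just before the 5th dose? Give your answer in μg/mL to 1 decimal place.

1.0 μg/mL

f = (1/2)^(τ/t½) = (1/2)^(54/27) ≈ 0.2500.
C₀ = D/Vd = 120/40 ≈ 3.000 μg/mL.
Before the 5th dose, 4 doses have been given. Superposition: Cmin = C₀·(f + f² + … + f^4).
≈ 3.000 × (0.2500 + 0.0625 + 0.0156 + 0.0039) ≈ 3.000 × 0.3320 ≈ 0.996 μg/mL.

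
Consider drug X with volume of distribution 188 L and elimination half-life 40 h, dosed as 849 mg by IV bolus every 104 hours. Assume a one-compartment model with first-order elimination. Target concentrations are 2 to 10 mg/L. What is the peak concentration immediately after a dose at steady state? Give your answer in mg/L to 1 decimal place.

5.4 mg/L

k = ln2/t½ = ln2/40 ≈ 0.017329 h⁻¹; fraction remaining f = e^(−kτ) = e^(−0.017329×104) ≈ 0.1649.
Accumulation ratio R = 1/(1 − f) ≈ 1/0.8351 ≈ 1.1975.
Single-dose peak C₀ = D/Vd = 849/188 ≈ 4.516 mg/L.
Steady-state peak Cmax,ss = C₀·R ≈ 4.516 × 1.1975 ≈ 5.408 mg/L.
Peak 5.4 mg/L vs MTC 10 mg/L: below toxic threshold.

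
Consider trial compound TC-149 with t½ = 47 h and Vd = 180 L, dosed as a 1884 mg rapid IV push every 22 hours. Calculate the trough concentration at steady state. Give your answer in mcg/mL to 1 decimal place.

k = ln2/t½ = ln2/47 ≈ 0.014748 h⁻¹; fraction remaining f = e^(−kτ) = e^(−0.014748×22) ≈ 0.7229.
Each bolus raises the concentration by D/Vd = 1884/180 ≈ 10.467 mcg/mL.
Steady-state trough Cmin,ss = C₀·f/(1−f) ≈ 10.467 × 0.7229/0.2771 ≈ 27.306 mcg/mL.

27.3 mcg/mL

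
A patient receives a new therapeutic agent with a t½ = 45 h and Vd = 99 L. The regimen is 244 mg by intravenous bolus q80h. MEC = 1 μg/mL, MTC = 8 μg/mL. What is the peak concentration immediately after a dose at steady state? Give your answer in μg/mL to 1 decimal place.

τ/t½ = 80/45 ≈ 1.7778, so fraction remaining f = (1/2)^(80/45) ≈ 0.2916.
Accumulation ratio R = 1/(1 − f) ≈ 1/0.7084 ≈ 1.4116.
Single-dose peak C₀ = D/Vd = 244/99 ≈ 2.465 μg/mL.
Cmax,ss = C₀/(1 − f) ≈ 2.465/0.7084 ≈ 3.480 μg/mL.
Peak 3.5 μg/mL vs MTC 8 μg/mL: below toxic threshold.

3.5 μg/mL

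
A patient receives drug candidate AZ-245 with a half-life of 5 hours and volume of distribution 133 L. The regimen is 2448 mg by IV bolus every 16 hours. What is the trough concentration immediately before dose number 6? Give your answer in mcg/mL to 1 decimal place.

f = (1/2)^(τ/t½) = (1/2)^(16/5) ≈ 0.1088.
C₀ = D/Vd = 2448/133 ≈ 18.406 mcg/mL.
Before the 6th dose, 5 doses have been given. Superposition: Cmin = C₀·(f + f² + … + f^5).
≈ 18.406 × (0.1088 + 0.0118 + 0.0013 + 0.0001 + 0.0000) ≈ 18.406 × 0.1220 ≈ 2.246 mcg/mL.

2.2 mcg/mL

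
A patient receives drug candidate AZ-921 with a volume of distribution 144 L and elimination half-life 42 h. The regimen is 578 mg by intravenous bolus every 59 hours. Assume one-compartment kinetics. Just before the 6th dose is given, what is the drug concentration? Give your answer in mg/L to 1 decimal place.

f = (1/2)^(τ/t½) = (1/2)^(59/42) ≈ 0.3777.
C₀ = D/Vd = 578/144 ≈ 4.014 mg/L.
Before the 6th dose, 5 doses have been given. Superposition: Cmin = C₀·(f + f² + … + f^5).
≈ 4.014 × (0.3777 + 0.1427 + 0.0539 + 0.0204 + 0.0077) ≈ 4.014 × 0.6024 ≈ 2.418 mg/L.

2.4 mg/L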